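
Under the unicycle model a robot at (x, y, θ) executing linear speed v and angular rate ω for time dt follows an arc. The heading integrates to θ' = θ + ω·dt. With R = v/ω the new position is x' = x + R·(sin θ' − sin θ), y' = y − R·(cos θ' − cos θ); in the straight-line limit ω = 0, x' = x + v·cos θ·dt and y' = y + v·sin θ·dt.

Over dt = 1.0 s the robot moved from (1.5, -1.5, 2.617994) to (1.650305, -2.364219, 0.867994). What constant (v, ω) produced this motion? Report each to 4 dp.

v = -1.0000, ω = -1.7500

Δθ = 0.867994 − 2.617994 = -1.750000
ω = Δθ/dt = -1.750000/1.0 = -1.7500
R = −Δy/(cos θ' − cos θ) = 0.5714
v = R·ω = 0.5714·-1.7500 = -1.0000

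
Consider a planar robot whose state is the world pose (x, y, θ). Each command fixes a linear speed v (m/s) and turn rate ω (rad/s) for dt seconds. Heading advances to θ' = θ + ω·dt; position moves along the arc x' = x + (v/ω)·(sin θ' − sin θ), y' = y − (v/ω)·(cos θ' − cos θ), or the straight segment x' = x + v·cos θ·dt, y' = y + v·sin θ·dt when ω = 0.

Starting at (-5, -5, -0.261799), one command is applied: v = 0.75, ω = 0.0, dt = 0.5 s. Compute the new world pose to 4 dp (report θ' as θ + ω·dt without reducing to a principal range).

(-4.6378, -5.0971, -0.2618)

θ' = -0.2618 + 0.0·0.5 = -0.2618
ω = 0 → straight: x' = -5 + 0.75·cos(-0.2618)·0.5 = -4.6378
y' = -5 + 0.75·sin(-0.2618)·0.5 = -5.0971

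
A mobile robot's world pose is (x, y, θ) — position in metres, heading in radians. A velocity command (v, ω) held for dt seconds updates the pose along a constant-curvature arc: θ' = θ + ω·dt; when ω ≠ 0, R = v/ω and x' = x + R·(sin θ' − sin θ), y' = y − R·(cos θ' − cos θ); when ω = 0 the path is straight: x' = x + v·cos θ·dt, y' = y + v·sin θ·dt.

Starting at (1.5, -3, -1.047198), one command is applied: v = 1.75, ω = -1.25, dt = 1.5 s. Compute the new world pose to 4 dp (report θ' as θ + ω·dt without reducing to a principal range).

(0.5923, -5.0664, -2.9222)

θ' = -1.0472 + -1.25·1.5 = -2.9222
R = v/ω = 1.75/-1.25 = -1.4000
x' = 1.5 + -1.4000·(sin -2.9222 − sin -1.0472) = 0.5923
y' = -3 − -1.4000·(cos -2.9222 − cos -1.0472) = -5.0664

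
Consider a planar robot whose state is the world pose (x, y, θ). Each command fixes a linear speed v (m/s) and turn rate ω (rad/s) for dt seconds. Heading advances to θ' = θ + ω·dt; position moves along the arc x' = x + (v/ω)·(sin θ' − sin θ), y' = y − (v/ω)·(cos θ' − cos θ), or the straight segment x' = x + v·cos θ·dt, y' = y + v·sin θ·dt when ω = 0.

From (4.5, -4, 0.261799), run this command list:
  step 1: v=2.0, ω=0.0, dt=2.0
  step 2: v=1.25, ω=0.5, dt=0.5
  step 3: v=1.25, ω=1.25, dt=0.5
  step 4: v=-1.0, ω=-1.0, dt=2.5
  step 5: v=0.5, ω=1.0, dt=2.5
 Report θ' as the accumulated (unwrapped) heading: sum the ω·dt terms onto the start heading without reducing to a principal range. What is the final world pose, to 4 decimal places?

step 1: θ'=0.2618 (straight) → pose (8.3637, -2.9647, 0.2618)
step 2: θ'=0.5118 (R=2.5000) → pose (8.9410, -2.7296, 0.5118)
step 3: θ'=1.1368 (R=1.0000) → pose (9.3586, -2.2782, 1.1368)
step 4: θ'=-1.3632 (R=1.0000) → pose (7.4727, -2.0638, -1.3632)
step 5: θ'=1.1368 (R=0.5000) → pose (8.4157, -2.1710, 1.1368)

(8.4157, -2.1710, 1.1368)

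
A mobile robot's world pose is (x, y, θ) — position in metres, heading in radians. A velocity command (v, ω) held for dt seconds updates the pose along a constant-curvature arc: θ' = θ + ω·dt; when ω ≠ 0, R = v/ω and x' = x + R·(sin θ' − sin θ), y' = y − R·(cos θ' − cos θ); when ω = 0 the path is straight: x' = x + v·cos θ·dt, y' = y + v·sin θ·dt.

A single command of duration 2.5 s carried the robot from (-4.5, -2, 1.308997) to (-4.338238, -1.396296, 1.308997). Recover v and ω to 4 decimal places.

v = 0.2500, ω = 0.0000

Δθ = 1.308997 − 1.308997 = 0.000000
ω = Δθ/dt = 0.000000/2.5 = 0.0000
ω = 0 → v = (Δx·cos θ + Δy·sin θ)/dt = 0.2500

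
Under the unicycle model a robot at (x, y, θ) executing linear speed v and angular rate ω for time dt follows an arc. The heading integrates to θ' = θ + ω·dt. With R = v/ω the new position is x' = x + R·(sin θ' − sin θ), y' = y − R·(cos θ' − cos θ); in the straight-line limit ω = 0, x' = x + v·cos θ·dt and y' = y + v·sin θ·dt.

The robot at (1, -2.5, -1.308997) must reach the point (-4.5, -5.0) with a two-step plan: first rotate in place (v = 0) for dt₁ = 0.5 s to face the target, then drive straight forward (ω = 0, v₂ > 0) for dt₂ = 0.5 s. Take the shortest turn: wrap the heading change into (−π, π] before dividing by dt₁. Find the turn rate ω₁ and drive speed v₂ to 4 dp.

heading to target = atan2(-5−-2.5, -4.5−1) = -2.7150
Δθ = wrap(-2.7150 − -1.3090) = -1.4060; ω₁ = Δθ/dt₁ = -2.8119
distance = √((-4.5−1)² + (-5−-2.5)²) = 6.0415; v₂ = distance/dt₂ = 12.0830

ω₁ = -2.8119, v₂ = 12.0830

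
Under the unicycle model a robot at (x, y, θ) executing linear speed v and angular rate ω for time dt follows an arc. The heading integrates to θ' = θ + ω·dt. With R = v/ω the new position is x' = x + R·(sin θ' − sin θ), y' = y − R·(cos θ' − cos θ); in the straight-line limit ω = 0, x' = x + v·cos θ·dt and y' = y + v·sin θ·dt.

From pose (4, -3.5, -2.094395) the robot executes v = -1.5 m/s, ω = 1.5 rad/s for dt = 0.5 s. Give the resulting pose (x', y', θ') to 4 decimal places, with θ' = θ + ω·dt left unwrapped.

(4.1085, -2.7755, -1.3444)

θ' = -2.0944 + 1.5·0.5 = -1.3444
R = v/ω = -1.5/1.5 = -1.0000
x' = 4 + -1.0000·(sin -1.3444 − sin -2.0944) = 4.1085
y' = -3.5 − -1.0000·(cos -1.3444 − cos -2.0944) = -2.7755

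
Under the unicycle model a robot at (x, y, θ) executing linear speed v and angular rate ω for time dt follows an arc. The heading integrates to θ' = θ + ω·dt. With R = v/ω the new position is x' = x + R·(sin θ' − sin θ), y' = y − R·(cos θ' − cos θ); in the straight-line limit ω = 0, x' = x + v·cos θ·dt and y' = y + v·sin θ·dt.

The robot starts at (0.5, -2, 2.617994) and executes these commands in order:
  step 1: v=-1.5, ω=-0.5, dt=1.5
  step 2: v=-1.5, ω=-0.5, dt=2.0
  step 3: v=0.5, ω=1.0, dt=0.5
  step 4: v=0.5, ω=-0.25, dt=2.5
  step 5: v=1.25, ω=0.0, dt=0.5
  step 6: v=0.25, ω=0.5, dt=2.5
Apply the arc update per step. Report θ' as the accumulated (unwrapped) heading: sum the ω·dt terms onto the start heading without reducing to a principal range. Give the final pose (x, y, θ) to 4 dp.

step 1: θ'=1.8680 (R=3.0000) → pose (1.8685, -3.7196, 1.8680)
step 2: θ'=0.8680 (R=3.0000) → pose (1.2891, -6.5372, 0.8680)
step 3: θ'=1.3680 (R=0.5000) → pose (1.3973, -6.3147, 1.3680)
step 4: θ'=0.7430 (R=-2.0000) → pose (2.0034, -5.2446, 0.7430)
step 5: θ'=0.7430 (straight) → pose (2.4636, -4.8218, 0.7430)
step 6: θ'=1.9930 (R=0.5000) → pose (2.5815, -4.2487, 1.9930)

(2.5815, -4.2487, 1.9930)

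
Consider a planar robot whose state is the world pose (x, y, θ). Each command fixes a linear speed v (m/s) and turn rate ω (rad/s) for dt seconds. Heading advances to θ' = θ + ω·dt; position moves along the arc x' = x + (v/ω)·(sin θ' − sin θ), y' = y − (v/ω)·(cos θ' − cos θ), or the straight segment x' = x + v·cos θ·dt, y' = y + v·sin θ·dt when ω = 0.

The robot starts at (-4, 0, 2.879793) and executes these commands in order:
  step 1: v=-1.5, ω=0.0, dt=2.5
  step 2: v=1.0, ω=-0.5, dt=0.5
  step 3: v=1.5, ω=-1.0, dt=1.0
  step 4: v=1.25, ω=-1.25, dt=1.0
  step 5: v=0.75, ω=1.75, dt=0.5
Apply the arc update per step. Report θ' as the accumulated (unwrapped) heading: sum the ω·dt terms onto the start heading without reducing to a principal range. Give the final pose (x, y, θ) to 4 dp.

step 1: θ'=2.8798 (straight) → pose (-0.3778, -0.9706, 2.8798)
step 2: θ'=2.6298 (R=-2.0000) → pose (-0.8396, -0.7824, 2.6298)
step 3: θ'=1.6298 (R=-1.5000) → pose (-1.6024, 0.4369, 1.6298)
step 4: θ'=0.3798 (R=-1.0000) → pose (-0.9749, 1.4246, 0.3798)
step 5: θ'=1.2548 (R=0.4286) → pose (-0.7264, 1.6895, 1.2548)

(-0.7264, 1.6895, 1.2548)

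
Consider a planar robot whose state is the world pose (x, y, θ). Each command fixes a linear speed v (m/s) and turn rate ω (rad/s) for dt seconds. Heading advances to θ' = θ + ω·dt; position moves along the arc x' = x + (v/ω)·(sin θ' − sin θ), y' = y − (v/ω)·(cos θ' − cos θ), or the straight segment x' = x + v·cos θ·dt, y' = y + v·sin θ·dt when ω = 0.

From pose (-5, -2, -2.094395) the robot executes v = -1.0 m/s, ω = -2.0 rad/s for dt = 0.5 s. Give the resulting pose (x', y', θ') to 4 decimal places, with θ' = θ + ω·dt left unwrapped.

θ' = -2.0944 + -2.0·0.5 = -3.0944
R = v/ω = -1.0/-2.0 = 0.5000
x' = -5 + 0.5000·(sin -3.0944 − sin -2.0944) = -4.5906
y' = -2 − 0.5000·(cos -3.0944 − cos -2.0944) = -1.7506

(-4.5906, -1.7506, -3.0944)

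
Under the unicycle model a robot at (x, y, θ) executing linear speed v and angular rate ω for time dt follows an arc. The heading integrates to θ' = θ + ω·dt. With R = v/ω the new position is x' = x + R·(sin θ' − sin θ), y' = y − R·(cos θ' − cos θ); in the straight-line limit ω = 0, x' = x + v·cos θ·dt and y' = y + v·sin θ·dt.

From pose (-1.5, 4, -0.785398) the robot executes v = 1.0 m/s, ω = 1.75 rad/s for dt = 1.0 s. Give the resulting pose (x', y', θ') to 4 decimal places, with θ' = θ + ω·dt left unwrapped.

(-0.6263, 4.0785, 0.9646)

θ' = -0.7854 + 1.75·1.0 = 0.9646
R = v/ω = 1.0/1.75 = 0.5714
x' = -1.5 + 0.5714·(sin 0.9646 − sin -0.7854) = -0.6263
y' = 4 − 0.5714·(cos 0.9646 − cos -0.7854) = 4.0785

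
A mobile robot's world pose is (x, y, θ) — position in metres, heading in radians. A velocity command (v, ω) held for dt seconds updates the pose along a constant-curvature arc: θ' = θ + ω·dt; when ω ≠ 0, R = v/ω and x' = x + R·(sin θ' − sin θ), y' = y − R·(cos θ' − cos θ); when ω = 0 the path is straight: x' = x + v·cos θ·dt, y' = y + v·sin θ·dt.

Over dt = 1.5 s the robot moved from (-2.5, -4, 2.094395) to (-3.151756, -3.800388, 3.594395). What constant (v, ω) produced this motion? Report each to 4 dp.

v = 0.5000, ω = 1.0000

Δθ = 3.594395 − 2.094395 = 1.500000
ω = Δθ/dt = 1.500000/1.5 = 1.0000
R = Δx/(sin θ' − sin θ) = 0.5000
v = R·ω = 0.5000·1.0000 = 0.5000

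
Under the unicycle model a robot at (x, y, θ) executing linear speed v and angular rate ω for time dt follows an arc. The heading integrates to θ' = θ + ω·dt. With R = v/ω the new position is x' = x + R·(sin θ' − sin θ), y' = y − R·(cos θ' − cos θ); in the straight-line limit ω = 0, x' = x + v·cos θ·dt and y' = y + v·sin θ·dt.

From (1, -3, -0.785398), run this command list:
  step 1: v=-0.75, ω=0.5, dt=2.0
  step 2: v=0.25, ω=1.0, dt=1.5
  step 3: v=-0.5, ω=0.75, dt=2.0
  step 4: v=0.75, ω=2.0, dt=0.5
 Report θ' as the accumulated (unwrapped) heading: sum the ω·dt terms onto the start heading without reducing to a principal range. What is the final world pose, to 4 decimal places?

(0.2204, -3.0793, 4.2146)

step 1: θ'=0.2146 (R=-1.5000) → pose (-0.3801, -2.5951, 0.2146)
step 2: θ'=1.7146 (R=0.2500) → pose (-0.1859, -2.3150, 1.7146)
step 3: θ'=3.2146 (R=-0.6667) → pose (0.5225, -2.8843, 3.2146)
step 4: θ'=4.2146 (R=0.3750) → pose (0.2204, -3.0793, 4.2146)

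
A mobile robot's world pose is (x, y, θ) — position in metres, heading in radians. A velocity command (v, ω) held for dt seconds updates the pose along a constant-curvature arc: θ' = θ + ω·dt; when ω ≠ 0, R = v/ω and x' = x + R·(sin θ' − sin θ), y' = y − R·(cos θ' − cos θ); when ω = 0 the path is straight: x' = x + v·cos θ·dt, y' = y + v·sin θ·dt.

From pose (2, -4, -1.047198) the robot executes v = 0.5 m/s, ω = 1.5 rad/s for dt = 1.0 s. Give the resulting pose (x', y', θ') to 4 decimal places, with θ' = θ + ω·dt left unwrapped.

θ' = -1.0472 + 1.5·1.0 = 0.4528
R = v/ω = 0.5/1.5 = 0.3333
x' = 2 + 0.3333·(sin 0.4528 − sin -1.0472) = 2.4345
y' = -4 − 0.3333·(cos 0.4528 − cos -1.0472) = -4.1331

(2.4345, -4.1331, 0.4528)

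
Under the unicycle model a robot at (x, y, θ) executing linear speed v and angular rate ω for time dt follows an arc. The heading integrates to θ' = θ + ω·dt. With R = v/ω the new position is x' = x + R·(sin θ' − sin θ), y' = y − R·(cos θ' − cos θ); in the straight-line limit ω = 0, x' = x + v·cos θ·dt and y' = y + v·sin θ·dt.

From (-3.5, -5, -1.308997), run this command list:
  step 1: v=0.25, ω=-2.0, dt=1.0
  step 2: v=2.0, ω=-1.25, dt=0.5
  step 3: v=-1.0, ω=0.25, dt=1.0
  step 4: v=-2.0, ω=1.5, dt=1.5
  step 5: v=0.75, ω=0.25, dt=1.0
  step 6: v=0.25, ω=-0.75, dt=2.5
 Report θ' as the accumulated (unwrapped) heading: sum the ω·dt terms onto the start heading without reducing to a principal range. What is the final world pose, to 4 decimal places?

(-1.8093, -5.1754, -3.0590)

step 1: θ'=-3.3090 (R=-0.1250) → pose (-3.6416, -5.1556, -3.3090)
step 2: θ'=-3.9340 (R=-1.6000) → pose (-4.5142, -4.7014, -3.9340)
step 3: θ'=-3.6840 (R=-4.0000) → pose (-3.7309, -5.3187, -3.6840)
step 4: θ'=-1.4340 (R=-1.3333) → pose (-1.7217, -3.9949, -1.4340)
step 5: θ'=-1.1840 (R=3.0000) → pose (-1.5281, -4.7175, -1.1840)
step 6: θ'=-3.0590 (R=-0.3333) → pose (-1.8093, -5.1754, -3.0590)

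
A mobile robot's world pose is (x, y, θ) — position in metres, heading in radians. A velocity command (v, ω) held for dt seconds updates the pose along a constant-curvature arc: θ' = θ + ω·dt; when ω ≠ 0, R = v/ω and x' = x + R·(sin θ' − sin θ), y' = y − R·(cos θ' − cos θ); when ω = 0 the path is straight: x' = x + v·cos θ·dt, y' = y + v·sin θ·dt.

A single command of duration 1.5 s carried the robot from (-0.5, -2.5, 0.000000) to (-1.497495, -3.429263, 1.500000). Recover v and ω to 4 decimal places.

v = -1.0000, ω = 1.0000

Δθ = 1.500000 − 0.000000 = 1.500000
ω = Δθ/dt = 1.500000/1.5 = 1.0000
R = Δx/(sin θ' − sin θ) = -1.0000
v = R·ω = -1.0000·1.0000 = -1.0000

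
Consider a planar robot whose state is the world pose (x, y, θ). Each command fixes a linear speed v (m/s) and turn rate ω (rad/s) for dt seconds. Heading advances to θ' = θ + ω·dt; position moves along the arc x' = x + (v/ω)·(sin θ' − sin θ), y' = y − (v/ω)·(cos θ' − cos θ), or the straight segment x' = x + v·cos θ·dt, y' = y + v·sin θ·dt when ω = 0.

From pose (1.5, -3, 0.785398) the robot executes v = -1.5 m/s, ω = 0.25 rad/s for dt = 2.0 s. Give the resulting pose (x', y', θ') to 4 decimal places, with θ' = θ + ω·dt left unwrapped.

θ' = 0.7854 + 0.25·2.0 = 1.2854
R = v/ω = -1.5/0.25 = -6.0000
x' = 1.5 + -6.0000·(sin 1.2854 − sin 0.7854) = -0.0147
y' = -3 − -6.0000·(cos 1.2854 − cos 0.7854) = -5.5534

(-0.0147, -5.5534, 1.2854)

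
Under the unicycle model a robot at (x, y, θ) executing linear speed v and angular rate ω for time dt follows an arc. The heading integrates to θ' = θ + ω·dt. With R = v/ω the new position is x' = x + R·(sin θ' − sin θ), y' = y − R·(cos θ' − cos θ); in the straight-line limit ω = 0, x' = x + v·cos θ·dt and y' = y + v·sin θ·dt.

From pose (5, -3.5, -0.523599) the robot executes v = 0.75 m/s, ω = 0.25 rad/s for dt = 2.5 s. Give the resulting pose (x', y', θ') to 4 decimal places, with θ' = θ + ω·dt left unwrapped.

(6.8037, -3.8865, 0.1014)

θ' = -0.5236 + 0.25·2.5 = 0.1014
R = v/ω = 0.75/0.25 = 3.0000
x' = 5 + 3.0000·(sin 0.1014 − sin -0.5236) = 6.8037
y' = -3.5 − 3.0000·(cos 0.1014 − cos -0.5236) = -3.8865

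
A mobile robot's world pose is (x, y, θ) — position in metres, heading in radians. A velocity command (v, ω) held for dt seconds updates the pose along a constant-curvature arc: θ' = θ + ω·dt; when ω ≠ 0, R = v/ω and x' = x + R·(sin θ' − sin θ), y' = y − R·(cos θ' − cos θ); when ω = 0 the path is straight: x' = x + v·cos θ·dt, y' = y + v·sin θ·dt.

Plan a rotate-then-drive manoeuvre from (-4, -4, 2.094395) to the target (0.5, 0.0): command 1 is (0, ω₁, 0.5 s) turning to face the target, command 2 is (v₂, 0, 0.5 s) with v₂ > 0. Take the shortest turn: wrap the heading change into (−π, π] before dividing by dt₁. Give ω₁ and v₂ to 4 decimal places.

heading to target = atan2(0−-4, 0.5−-4) = 0.7266
Δθ = wrap(0.7266 − 2.0944) = -1.3678; ω₁ = Δθ/dt₁ = -2.7355
distance = √((0.5−-4)² + (0−-4)²) = 6.0208; v₂ = distance/dt₂ = 12.0416

ω₁ = -2.7355, v₂ = 12.0416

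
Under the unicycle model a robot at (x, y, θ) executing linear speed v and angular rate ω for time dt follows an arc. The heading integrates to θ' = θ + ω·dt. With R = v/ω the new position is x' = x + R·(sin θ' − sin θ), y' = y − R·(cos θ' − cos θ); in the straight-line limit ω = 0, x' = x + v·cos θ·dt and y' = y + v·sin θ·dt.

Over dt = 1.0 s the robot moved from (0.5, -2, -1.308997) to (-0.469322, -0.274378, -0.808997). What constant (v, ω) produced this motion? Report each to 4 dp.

Δθ = -0.808997 − -1.308997 = 0.500000
ω = Δθ/dt = 0.500000/1.0 = 0.5000
R = −Δy/(cos θ' − cos θ) = -4.0000
v = R·ω = -4.0000·0.5000 = -2.0000

v = -2.0000, ω = 0.5000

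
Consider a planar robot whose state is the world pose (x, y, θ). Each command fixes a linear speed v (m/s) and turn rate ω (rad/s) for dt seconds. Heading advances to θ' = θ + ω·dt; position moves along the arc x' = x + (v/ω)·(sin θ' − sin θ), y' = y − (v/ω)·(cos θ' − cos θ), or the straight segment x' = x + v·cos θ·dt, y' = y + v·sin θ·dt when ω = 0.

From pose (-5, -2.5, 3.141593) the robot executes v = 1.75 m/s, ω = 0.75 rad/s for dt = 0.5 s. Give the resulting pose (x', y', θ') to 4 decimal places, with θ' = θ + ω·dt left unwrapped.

θ' = 3.1416 + 0.75·0.5 = 3.5166
R = v/ω = 1.75/0.75 = 2.3333
x' = -5 + 2.3333·(sin 3.5166 − sin 3.1416) = -5.8546
y' = -2.5 − 2.3333·(cos 3.5166 − cos 3.1416) = -2.6621

(-5.8546, -2.6621, 3.5166)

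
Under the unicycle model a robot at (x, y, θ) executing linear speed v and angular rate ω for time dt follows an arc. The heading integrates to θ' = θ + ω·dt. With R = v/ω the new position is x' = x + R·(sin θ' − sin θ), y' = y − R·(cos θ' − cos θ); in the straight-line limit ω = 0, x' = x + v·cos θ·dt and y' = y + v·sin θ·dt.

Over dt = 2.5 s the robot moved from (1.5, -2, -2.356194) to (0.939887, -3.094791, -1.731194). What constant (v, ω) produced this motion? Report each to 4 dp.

v = 0.5000, ω = 0.2500

Δθ = -1.731194 − -2.356194 = 0.625000
ω = Δθ/dt = 0.625000/2.5 = 0.2500
R = −Δy/(cos θ' − cos θ) = 2.0000
v = R·ω = 2.0000·0.2500 = 0.5000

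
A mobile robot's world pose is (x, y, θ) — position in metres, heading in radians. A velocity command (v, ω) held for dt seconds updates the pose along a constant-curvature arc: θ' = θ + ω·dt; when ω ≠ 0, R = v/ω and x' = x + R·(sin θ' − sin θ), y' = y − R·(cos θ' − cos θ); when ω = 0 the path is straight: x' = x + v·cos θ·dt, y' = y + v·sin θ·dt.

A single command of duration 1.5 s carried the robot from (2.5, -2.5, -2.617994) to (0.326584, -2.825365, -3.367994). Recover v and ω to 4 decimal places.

Δθ = -3.367994 − -2.617994 = -0.750000
ω = Δθ/dt = -0.750000/1.5 = -0.5000
R = Δx/(sin θ' − sin θ) = -3.0000
v = R·ω = -3.0000·-0.5000 = 1.5000

v = 1.5000, ω = -0.5000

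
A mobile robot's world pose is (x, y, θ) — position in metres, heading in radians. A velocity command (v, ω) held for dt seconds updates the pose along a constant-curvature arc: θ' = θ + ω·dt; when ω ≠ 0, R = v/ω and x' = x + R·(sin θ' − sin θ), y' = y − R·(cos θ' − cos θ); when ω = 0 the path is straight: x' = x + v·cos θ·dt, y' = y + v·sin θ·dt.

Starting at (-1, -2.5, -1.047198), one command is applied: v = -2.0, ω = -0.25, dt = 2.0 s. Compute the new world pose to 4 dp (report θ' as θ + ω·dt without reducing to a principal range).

(-2.0696, 1.3112, -1.5472)

θ' = -1.0472 + -0.25·2.0 = -1.5472
R = v/ω = -2.0/-0.25 = 8.0000
x' = -1 + 8.0000·(sin -1.5472 − sin -1.0472) = -2.0696
y' = -2.5 − 8.0000·(cos -1.5472 − cos -1.0472) = 1.3112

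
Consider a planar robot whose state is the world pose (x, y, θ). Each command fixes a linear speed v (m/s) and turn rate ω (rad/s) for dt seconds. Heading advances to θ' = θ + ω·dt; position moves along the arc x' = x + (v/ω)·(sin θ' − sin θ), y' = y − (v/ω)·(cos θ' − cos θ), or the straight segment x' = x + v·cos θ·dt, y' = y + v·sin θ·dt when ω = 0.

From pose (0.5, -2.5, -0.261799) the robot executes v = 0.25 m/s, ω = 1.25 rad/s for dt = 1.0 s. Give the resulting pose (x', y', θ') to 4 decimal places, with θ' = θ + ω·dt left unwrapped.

(0.7188, -2.4169, 0.9882)

θ' = -0.2618 + 1.25·1.0 = 0.9882
R = v/ω = 0.25/1.25 = 0.2000
x' = 0.5 + 0.2000·(sin 0.9882 − sin -0.2618) = 0.7188
y' = -2.5 − 0.2000·(cos 0.9882 − cos -0.2618) = -2.4169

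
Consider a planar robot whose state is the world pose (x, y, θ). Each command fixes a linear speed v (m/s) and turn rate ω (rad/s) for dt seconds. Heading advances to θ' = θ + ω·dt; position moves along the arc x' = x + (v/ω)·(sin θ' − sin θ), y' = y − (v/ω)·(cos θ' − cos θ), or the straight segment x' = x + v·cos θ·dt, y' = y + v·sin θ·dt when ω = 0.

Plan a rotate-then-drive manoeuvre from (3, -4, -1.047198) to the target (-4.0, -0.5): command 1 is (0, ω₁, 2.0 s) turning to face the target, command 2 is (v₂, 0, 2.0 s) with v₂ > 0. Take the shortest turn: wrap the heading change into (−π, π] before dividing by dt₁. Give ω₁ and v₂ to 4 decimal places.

ω₁ = -1.2790, v₂ = 3.9131

heading to target = atan2(-0.5−-4, -4−3) = 2.6779
Δθ = wrap(2.6779 − -1.0472) = -2.5580; ω₁ = Δθ/dt₁ = -1.2790
distance = √((-4−3)² + (-0.5−-4)²) = 7.8262; v₂ = distance/dt₂ = 3.9131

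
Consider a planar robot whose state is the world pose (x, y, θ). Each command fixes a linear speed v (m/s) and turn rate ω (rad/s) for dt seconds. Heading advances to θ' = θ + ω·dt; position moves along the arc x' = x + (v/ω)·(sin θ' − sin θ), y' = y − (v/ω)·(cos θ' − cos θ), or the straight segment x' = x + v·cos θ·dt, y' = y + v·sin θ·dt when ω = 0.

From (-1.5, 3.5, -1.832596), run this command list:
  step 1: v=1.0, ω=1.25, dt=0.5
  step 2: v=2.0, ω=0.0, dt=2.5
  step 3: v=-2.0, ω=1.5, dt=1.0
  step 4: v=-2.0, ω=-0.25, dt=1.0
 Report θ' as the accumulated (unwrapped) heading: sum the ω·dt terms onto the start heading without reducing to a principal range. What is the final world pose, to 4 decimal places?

step 1: θ'=-1.2076 (R=0.8000) → pose (-1.4751, 3.0087, -1.2076)
step 2: θ'=-1.2076 (straight) → pose (0.3013, -1.6651, -1.2076)
step 3: θ'=0.2924 (R=-1.3333) → pose (-1.3294, -0.8620, 0.2924)
step 4: θ'=0.0424 (R=8.0000) → pose (-3.2963, -1.1944, 0.0424)

(-3.2963, -1.1944, 0.0424)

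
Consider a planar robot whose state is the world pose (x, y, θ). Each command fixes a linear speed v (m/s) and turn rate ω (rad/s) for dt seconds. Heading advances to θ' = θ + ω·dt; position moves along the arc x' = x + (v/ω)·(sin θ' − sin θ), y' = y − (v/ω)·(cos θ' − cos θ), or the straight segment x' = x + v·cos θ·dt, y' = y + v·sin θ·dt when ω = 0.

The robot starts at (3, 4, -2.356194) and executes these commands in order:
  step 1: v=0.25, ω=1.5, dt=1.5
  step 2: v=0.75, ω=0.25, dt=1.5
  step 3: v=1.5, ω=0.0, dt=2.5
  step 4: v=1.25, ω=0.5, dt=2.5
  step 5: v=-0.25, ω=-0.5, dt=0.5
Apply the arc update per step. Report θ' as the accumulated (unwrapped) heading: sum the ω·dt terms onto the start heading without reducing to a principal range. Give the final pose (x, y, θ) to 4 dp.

step 1: θ'=-0.1062 (R=0.1667) → pose (3.1002, 3.7164, -0.1062)
step 2: θ'=0.2688 (R=3.0000) → pose (4.2149, 3.8073, 0.2688)
step 3: θ'=0.2688 (straight) → pose (7.8302, 4.8032, 0.2688)
step 4: θ'=1.5188 (R=2.5000) → pose (9.6629, 7.0835, 1.5188)
step 5: θ'=1.2688 (R=0.5000) → pose (9.6410, 6.9608, 1.2688)

(9.6410, 6.9608, 1.2688)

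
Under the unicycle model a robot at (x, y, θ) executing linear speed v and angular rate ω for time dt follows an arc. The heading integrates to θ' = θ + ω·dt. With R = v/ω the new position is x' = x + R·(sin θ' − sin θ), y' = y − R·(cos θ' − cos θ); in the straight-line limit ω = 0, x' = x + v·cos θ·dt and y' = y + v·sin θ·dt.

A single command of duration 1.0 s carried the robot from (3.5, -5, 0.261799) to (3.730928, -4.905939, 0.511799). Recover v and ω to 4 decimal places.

v = 0.2500, ω = 0.2500

Δθ = 0.511799 − 0.261799 = 0.250000
ω = Δθ/dt = 0.250000/1.0 = 0.2500
R = Δx/(sin θ' − sin θ) = 1.0000
v = R·ω = 1.0000·0.2500 = 0.2500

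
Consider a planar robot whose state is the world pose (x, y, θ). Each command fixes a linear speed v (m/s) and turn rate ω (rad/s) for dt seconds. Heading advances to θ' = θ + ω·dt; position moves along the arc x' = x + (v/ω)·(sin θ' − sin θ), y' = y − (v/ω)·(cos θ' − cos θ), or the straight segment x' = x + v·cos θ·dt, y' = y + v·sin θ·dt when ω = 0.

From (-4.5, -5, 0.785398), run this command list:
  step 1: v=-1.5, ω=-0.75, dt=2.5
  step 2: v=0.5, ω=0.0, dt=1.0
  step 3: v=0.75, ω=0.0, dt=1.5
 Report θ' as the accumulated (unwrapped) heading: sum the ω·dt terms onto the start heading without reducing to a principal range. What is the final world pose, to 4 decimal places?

(-6.9350, -5.9519, -1.0896)

step 1: θ'=-1.0896 (R=2.0000) → pose (-7.6871, -4.5115, -1.0896)
step 2: θ'=-1.0896 (straight) → pose (-7.4557, -4.9547, -1.0896)
step 3: θ'=-1.0896 (straight) → pose (-6.9350, -5.9519, -1.0896)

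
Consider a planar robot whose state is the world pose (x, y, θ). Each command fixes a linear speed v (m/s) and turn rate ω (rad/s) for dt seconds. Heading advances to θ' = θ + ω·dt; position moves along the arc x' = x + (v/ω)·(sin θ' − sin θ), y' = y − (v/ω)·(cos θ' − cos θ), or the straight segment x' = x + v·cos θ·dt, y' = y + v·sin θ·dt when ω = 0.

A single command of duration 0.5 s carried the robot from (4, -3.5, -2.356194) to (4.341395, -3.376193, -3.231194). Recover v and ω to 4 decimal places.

Δθ = -3.231194 − -2.356194 = -0.875000
ω = Δθ/dt = -0.875000/0.5 = -1.7500
R = Δx/(sin θ' − sin θ) = 0.4286
v = R·ω = 0.4286·-1.7500 = -0.7500

v = -0.7500, ω = -1.7500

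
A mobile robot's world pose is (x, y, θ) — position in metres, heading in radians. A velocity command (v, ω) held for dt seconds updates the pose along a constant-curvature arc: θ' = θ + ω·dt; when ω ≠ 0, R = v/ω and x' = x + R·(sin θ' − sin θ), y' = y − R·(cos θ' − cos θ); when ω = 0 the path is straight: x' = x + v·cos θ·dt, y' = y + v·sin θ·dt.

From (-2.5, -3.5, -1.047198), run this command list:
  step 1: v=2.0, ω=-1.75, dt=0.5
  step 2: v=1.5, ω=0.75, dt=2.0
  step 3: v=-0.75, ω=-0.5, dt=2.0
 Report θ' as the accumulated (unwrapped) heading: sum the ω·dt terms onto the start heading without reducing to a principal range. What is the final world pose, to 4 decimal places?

(-2.2273, -5.8314, -1.4222)

step 1: θ'=-1.9222 (R=-1.1429) → pose (-2.4167, -4.4648, -1.9222)
step 2: θ'=-0.4222 (R=2.0000) → pose (-1.3585, -6.9776, -0.4222)
step 3: θ'=-1.4222 (R=1.5000) → pose (-2.2273, -5.8314, -1.4222)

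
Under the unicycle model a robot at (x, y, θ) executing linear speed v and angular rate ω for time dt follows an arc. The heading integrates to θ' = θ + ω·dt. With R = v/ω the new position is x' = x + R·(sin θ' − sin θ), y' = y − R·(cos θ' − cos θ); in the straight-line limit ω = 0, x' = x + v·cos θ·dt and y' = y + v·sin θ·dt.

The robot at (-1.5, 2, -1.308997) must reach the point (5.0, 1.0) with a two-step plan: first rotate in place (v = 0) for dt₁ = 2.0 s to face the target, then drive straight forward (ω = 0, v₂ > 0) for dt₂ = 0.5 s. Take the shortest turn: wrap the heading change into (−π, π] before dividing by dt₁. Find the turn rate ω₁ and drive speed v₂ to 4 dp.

ω₁ = 0.5782, v₂ = 13.1529

heading to target = atan2(1−2, 5−-1.5) = -0.1526
Δθ = wrap(-0.1526 − -1.3090) = 1.1563; ω₁ = Δθ/dt₁ = 0.5782
distance = √((5−-1.5)² + (1−2)²) = 6.5765; v₂ = distance/dt₂ = 13.1529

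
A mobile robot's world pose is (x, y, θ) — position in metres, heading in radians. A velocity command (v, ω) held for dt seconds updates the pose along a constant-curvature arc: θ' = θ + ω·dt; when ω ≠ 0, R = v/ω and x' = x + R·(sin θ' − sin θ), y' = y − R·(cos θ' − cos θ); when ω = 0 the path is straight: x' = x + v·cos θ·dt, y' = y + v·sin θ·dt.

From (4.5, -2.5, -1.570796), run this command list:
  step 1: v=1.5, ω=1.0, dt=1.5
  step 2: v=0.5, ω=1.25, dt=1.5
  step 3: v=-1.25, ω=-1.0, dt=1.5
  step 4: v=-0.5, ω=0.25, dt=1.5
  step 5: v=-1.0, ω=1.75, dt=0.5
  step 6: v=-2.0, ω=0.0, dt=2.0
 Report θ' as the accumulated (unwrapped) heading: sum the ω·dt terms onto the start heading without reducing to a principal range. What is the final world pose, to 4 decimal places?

(4.5336, -9.7731, 1.5542)

step 1: θ'=-0.0708 (R=1.5000) → pose (5.8939, -3.9962, -0.0708)
step 2: θ'=1.8042 (R=0.4000) → pose (6.3113, -3.5047, 1.8042)
step 3: θ'=0.3042 (R=1.2500) → pose (5.4697, -4.9865, 0.3042)
step 4: θ'=0.6792 (R=-2.0000) → pose (4.8124, -5.3385, 0.6792)
step 5: θ'=1.5542 (R=-0.5714) → pose (4.6000, -5.7736, 1.5542)
step 6: θ'=1.5542 (straight) → pose (4.5336, -9.7731, 1.5542)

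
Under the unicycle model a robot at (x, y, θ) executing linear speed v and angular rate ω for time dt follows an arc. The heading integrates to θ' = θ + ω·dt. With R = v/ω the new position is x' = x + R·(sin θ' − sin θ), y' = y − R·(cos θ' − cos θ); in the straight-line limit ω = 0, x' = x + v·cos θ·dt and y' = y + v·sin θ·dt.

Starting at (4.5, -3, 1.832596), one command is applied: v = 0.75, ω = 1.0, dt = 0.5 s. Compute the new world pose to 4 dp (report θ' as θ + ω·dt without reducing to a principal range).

θ' = 1.8326 + 1.0·0.5 = 2.3326
R = v/ω = 0.75/1.0 = 0.7500
x' = 4.5 + 0.7500·(sin 2.3326 − sin 1.8326) = 4.3183
y' = -3 − 0.7500·(cos 2.3326 − cos 1.8326) = -2.6764

(4.3183, -2.6764, 2.3326)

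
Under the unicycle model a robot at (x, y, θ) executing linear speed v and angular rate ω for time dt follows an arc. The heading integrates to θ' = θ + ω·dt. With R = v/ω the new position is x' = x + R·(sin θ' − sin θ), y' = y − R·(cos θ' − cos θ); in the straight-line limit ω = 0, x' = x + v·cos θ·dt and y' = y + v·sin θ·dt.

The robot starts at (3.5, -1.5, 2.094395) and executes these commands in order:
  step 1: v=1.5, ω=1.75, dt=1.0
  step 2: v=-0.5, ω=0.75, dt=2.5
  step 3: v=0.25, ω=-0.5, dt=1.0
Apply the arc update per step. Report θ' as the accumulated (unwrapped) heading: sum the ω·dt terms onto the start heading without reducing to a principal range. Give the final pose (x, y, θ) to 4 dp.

(2.2989, -0.3822, 5.2194)

step 1: θ'=3.8444 (R=0.8571) → pose (2.2037, -1.2745, 3.8444)
step 2: θ'=5.7194 (R=-0.6667) → pose (2.1290, -0.2024, 5.7194)
step 3: θ'=5.2194 (R=-0.5000) → pose (2.2989, -0.3822, 5.2194)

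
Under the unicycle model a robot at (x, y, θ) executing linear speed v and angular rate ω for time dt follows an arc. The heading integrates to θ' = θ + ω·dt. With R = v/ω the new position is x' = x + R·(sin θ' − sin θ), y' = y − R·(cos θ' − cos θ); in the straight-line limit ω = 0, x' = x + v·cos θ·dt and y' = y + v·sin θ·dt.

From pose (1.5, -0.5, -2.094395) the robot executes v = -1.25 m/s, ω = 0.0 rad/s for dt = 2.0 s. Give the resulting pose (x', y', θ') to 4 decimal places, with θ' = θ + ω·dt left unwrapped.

(2.7500, 1.6651, -2.0944)

θ' = -2.0944 + 0.0·2.0 = -2.0944
ω = 0 → straight: x' = 1.5 + -1.25·cos(-2.0944)·2.0 = 2.7500
y' = -0.5 + -1.25·sin(-2.0944)·2.0 = 1.6651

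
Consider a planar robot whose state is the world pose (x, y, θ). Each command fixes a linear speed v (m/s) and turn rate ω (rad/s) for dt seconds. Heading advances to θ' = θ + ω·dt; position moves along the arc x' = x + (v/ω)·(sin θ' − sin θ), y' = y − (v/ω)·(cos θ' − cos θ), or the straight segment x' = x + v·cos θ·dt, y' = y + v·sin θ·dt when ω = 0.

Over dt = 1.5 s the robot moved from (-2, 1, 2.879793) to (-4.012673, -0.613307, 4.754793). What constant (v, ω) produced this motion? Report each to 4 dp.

Δθ = 4.754793 − 2.879793 = 1.875000
ω = Δθ/dt = 1.875000/1.5 = 1.2500
R = Δx/(sin θ' − sin θ) = 1.6000
v = R·ω = 1.6000·1.2500 = 2.0000

v = 2.0000, ω = 1.2500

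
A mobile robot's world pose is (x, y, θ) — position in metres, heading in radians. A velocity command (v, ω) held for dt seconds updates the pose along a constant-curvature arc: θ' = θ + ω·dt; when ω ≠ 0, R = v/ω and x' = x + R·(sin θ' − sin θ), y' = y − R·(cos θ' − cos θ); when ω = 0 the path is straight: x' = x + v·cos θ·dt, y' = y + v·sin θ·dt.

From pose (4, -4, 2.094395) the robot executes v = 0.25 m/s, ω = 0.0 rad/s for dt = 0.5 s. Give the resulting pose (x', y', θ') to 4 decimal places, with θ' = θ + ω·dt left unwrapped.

θ' = 2.0944 + 0.0·0.5 = 2.0944
ω = 0 → straight: x' = 4 + 0.25·cos(2.0944)·0.5 = 3.9375
y' = -4 + 0.25·sin(2.0944)·0.5 = -3.8917

(3.9375, -3.8917, 2.0944)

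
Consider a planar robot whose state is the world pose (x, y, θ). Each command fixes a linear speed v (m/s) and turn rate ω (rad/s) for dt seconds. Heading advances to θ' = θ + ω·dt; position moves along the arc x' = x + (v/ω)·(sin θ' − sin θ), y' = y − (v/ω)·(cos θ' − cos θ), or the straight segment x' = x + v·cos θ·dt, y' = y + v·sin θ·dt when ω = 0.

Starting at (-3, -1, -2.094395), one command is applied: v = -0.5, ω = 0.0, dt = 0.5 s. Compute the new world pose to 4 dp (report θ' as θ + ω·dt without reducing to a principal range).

θ' = -2.0944 + 0.0·0.5 = -2.0944
ω = 0 → straight: x' = -3 + -0.5·cos(-2.0944)·0.5 = -2.8750
y' = -1 + -0.5·sin(-2.0944)·0.5 = -0.7835

(-2.8750, -0.7835, -2.0944)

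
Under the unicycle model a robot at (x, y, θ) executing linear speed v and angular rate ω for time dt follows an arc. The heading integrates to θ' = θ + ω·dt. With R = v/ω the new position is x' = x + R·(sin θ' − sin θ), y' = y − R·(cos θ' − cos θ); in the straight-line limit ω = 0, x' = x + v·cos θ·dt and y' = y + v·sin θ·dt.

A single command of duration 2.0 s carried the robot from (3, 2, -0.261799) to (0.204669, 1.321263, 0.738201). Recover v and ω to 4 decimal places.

Δθ = 0.738201 − -0.261799 = 1.000000
ω = Δθ/dt = 1.000000/2.0 = 0.5000
R = Δx/(sin θ' − sin θ) = -3.0000
v = R·ω = -3.0000·0.5000 = -1.5000

v = -1.5000, ω = 0.5000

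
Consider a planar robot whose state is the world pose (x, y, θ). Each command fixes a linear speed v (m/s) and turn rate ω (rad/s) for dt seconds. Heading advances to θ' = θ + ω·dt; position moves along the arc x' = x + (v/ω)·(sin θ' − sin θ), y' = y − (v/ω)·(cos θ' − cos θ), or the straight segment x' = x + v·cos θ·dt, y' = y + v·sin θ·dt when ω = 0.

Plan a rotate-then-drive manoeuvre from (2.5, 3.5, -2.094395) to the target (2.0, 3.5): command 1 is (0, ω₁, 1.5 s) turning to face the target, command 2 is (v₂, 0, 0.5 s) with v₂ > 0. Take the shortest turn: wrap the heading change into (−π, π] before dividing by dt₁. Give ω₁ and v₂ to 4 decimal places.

heading to target = atan2(3.5−3.5, 2−2.5) = 3.1416
Δθ = wrap(3.1416 − -2.0944) = -1.0472; ω₁ = Δθ/dt₁ = -0.6981
distance = √((2−2.5)² + (3.5−3.5)²) = 0.5000; v₂ = distance/dt₂ = 1.0000

ω₁ = -0.6981, v₂ = 1.0000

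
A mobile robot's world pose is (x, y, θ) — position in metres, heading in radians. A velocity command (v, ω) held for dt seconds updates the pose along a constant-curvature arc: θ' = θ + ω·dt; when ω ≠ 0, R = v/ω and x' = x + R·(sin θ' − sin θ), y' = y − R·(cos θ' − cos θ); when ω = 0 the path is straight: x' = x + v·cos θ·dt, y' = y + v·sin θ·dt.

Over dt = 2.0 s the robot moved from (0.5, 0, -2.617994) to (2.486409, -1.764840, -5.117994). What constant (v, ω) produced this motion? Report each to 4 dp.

v = -1.7500, ω = -1.2500

Δθ = -5.117994 − -2.617994 = -2.500000
ω = Δθ/dt = -2.500000/2.0 = -1.2500
R = Δx/(sin θ' − sin θ) = 1.4000
v = R·ω = 1.4000·-1.2500 = -1.7500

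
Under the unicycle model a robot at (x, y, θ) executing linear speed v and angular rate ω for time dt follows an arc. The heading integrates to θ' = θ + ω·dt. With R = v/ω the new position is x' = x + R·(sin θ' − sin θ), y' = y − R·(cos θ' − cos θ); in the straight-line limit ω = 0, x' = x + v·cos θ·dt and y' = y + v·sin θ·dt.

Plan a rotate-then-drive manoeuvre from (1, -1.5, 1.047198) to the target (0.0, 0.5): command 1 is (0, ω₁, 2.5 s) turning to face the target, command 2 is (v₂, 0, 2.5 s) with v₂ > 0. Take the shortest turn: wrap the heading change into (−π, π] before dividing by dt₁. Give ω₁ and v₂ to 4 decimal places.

ω₁ = 0.3949, v₂ = 0.8944

heading to target = atan2(0.5−-1.5, 0−1) = 2.0344
Δθ = wrap(2.0344 − 1.0472) = 0.9872; ω₁ = Δθ/dt₁ = 0.3949
distance = √((0−1)² + (0.5−-1.5)²) = 2.2361; v₂ = distance/dt₂ = 0.8944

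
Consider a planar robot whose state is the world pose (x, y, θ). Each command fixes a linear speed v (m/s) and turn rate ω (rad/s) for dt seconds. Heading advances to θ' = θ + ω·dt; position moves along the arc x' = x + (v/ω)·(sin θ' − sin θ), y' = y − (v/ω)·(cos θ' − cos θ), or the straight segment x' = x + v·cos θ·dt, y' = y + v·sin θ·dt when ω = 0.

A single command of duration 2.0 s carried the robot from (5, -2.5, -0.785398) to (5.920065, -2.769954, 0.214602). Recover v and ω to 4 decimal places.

v = 0.5000, ω = 0.5000

Δθ = 0.214602 − -0.785398 = 1.000000
ω = Δθ/dt = 1.000000/2.0 = 0.5000
R = Δx/(sin θ' − sin θ) = 1.0000
v = R·ω = 1.0000·0.5000 = 0.5000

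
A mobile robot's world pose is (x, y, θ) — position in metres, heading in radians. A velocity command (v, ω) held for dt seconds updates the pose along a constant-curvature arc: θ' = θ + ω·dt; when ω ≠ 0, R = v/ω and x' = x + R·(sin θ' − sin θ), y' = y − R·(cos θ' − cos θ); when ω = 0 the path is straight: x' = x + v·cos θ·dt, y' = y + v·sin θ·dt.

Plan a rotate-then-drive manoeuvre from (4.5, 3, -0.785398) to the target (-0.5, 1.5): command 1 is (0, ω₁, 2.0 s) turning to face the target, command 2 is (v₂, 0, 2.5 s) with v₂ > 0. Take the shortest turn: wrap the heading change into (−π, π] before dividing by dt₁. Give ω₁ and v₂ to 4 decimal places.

ω₁ = -1.0324, v₂ = 2.0881

heading to target = atan2(1.5−3, -0.5−4.5) = -2.8501
Δθ = wrap(-2.8501 − -0.7854) = -2.0647; ω₁ = Δθ/dt₁ = -1.0324
distance = √((-0.5−4.5)² + (1.5−3)²) = 5.2202; v₂ = distance/dt₂ = 2.0881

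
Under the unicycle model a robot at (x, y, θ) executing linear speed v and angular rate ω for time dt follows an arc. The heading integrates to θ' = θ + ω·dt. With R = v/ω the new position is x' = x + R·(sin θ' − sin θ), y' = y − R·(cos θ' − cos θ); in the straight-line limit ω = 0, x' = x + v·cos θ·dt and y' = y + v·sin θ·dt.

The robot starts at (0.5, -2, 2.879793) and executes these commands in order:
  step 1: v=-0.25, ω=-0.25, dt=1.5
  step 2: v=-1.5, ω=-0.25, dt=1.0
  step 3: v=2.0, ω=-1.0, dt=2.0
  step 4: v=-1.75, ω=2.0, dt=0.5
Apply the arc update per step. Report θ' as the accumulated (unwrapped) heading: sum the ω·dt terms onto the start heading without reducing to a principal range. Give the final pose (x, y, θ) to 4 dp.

(2.3533, -0.5702, 1.2548)

step 1: θ'=2.5048 (R=1.0000) → pose (0.8358, -2.1619, 2.5048)
step 2: θ'=2.2548 (R=6.0000) → pose (1.9184, -3.1946, 2.2548)
step 3: θ'=0.2548 (R=-2.0000) → pose (2.9644, 0.0047, 0.2548)
step 4: θ'=1.2548 (R=-0.8750) → pose (2.3533, -0.5702, 1.2548)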